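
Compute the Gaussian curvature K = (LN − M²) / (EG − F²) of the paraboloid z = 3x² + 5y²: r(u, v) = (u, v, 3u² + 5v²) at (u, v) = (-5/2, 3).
K = 15/316969

Coefficients of the first fundamental form: E = 36*u^2 + 1, F = 60*u*v, G = 100*v^2 + 1.
Coefficients of the second fundamental form: L = 6/sqrt(36*u^2 + 100*v^2 + 1), M = 0, N = 10/sqrt(36*u^2 + 100*v^2 + 1).
Assemble K = (LN − M²)/(EG − F²) = 60/(1296*u^4 + 7200*u^2*v^2 + 72*u^2 + 10000*v^4 + 200*v^2 + 1). At (u, v) = (-5/2, 3): K = 15/316969.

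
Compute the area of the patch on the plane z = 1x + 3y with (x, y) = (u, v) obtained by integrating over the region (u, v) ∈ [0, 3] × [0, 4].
Area = 12*sqrt(11)

Area = ∫∫ √(EG − F²) du dv with √(EG − F²) = sqrt(11). Integrating over [0, 3] × [0, 4] gives 12*sqrt(11).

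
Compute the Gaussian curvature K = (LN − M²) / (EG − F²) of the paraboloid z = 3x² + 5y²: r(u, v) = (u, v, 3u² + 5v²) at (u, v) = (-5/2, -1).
K = 15/26569

Coefficients of the first fundamental form: E = 36*u^2 + 1, F = 60*u*v, G = 100*v^2 + 1.
Coefficients of the second fundamental form: L = 6/sqrt(36*u^2 + 100*v^2 + 1), M = 0, N = 10/sqrt(36*u^2 + 100*v^2 + 1).
Assemble K = (LN − M²)/(EG − F²) = 60/(1296*u^4 + 7200*u^2*v^2 + 72*u^2 + 10000*v^4 + 200*v^2 + 1). At (u, v) = (-5/2, -1): K = 15/26569.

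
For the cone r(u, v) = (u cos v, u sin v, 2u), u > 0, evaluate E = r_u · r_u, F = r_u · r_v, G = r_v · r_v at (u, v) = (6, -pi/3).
E = 5;  F = 0;  G = 36

Partials: r_u = (cos(v), sin(v), 2), r_v = (-u*sin(v), u*cos(v), 0). As functions of (u, v):
  E = r_u · r_u = 5,
  F = r_u · r_v = 0,
  G = r_v · r_v = u^2.
Evaluating at (u, v) = (6, -pi/3): E = 5, F = 0, G = 36.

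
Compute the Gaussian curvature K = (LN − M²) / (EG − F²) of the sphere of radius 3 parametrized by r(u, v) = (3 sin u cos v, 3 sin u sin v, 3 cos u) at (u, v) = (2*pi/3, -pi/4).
K = 1/9

Coefficients of the first fundamental form: E = 9, F = 0, G = 9*sin(u)^2.
Coefficients of the second fundamental form: L = -3*sin(u)/Abs(sin(u)), M = 0, N = -3*sin(u)^3/Abs(sin(u)).
Assemble K = (LN − M²)/(EG − F²) = 1/9. At (u, v) = (2*pi/3, -pi/4): K = 1/9.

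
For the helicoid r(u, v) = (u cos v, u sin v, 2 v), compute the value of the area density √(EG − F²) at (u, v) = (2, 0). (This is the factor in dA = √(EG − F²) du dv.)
√(EG − F²)|_{(2, 0)} = 2*sqrt(2)

E = 1, F = 0, G = u^2 + 4, so EG − F² = u^2 + 4. Taking the positive square root: √(EG − F²) = sqrt(u^2 + 4). At (u, v) = (2, 0): 2*sqrt(2).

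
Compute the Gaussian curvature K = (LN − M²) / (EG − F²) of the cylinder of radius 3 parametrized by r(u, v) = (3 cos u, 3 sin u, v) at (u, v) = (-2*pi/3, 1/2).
K = 0

Coefficients of the first fundamental form: E = 9, F = 0, G = 1.
Coefficients of the second fundamental form: L = -3, M = 0, N = 0.
Assemble K = (LN − M²)/(EG − F²) = 0. At (u, v) = (-2*pi/3, 1/2): K = 0.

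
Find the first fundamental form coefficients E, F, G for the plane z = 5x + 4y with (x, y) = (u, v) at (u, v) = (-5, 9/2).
E = 26;  F = 20;  G = 17

Partials: r_u = (1, 0, 5), r_v = (0, 1, 4). As functions of (u, v):
  E = r_u · r_u = 26,
  F = r_u · r_v = 20,
  G = r_v · r_v = 17.
Evaluating at (u, v) = (-5, 9/2): E = 26, F = 20, G = 17.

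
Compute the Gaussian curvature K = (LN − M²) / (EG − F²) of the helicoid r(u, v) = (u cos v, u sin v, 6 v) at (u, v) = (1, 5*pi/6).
K = -36/1369

Coefficients of the first fundamental form: E = 1, F = 0, G = u^2 + 36.
Coefficients of the second fundamental form: L = 0, M = -6/sqrt(u^2 + 36), N = 0.
Assemble K = (LN − M²)/(EG − F²) = -36/(u^2 + 36)^2. At (u, v) = (1, 5*pi/6): K = -36/1369.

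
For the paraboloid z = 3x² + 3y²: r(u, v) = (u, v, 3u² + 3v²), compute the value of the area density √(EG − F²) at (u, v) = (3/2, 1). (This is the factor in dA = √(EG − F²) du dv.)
√(EG − F²)|_{(3/2, 1)} = sqrt(118)

E = 36*u^2 + 1, F = 36*u*v, G = 36*v^2 + 1, so EG − F² = 36*u^2 + 36*v^2 + 1. Taking the positive square root: √(EG − F²) = sqrt(36*u^2 + 36*v^2 + 1). At (u, v) = (3/2, 1): sqrt(118).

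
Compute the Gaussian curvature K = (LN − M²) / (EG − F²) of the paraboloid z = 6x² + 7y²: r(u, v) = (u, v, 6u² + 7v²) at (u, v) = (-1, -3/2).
K = 42/85849

Coefficients of the first fundamental form: E = 144*u^2 + 1, F = 168*u*v, G = 196*v^2 + 1.
Coefficients of the second fundamental form: L = 12/sqrt(144*u^2 + 196*v^2 + 1), M = 0, N = 14/sqrt(144*u^2 + 196*v^2 + 1).
Assemble K = (LN − M²)/(EG − F²) = 168/(20736*u^4 + 56448*u^2*v^2 + 288*u^2 + 38416*v^4 + 392*v^2 + 1). At (u, v) = (-1, -3/2): K = 42/85849.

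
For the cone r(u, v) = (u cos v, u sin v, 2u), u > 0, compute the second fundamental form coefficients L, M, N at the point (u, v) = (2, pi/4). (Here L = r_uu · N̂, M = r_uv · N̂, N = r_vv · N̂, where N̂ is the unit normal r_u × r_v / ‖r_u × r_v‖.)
L = 0;  M = 0;  N = 4*sqrt(5)/5

Compute the unit normal N̂(u, v) = (-2*sqrt(5)*u*cos(v)/(5*Abs(u)), -2*sqrt(5)*u*sin(v)/(5*Abs(u)), sqrt(5)*u/(5*Abs(u))), and the second partials r_uu, r_uv, r_vv. Take dot products:
  L(u, v) = r_uu · N̂ = 0,
  M(u, v) = r_uv · N̂ = 0,
  N(u, v) = r_vv · N̂ = 2*sqrt(5)*u^2/(5*Abs(u)).
Evaluating at (u, v) = (2, pi/4):
  L = 0, M = 0, N = 4*sqrt(5)/5.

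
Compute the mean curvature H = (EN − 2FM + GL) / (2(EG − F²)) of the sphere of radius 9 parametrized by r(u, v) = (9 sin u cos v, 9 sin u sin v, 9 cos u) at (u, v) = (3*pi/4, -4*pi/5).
H = -1/9

With E = 81, F = 0, G = 81*sin(u)^2, L = -9*sin(u)/Abs(sin(u)), M = 0, N = -9*sin(u)^3/Abs(sin(u)), assemble
  H = (EN − 2FM + GL) / (2(EG − F²)) = -sin(u)/(9*Abs(sin(u))).
At (u, v) = (3*pi/4, -4*pi/5): H = -1/9.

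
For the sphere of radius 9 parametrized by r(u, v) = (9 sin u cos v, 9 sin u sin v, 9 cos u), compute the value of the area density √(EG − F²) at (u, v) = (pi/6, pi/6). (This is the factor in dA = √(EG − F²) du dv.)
√(EG − F²)|_{(pi/6, pi/6)} = 81/2

E = 81, F = 0, G = 81*sin(u)^2, so EG − F² = 6561*sin(u)^2. Taking the positive square root: √(EG − F²) = 81*Abs(sin(u)). At (u, v) = (pi/6, pi/6): 81/2.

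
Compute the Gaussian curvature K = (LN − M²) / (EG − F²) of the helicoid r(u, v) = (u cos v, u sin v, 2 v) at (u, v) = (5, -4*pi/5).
K = -4/841

Coefficients of the first fundamental form: E = 1, F = 0, G = u^2 + 4.
Coefficients of the second fundamental form: L = 0, M = -2/sqrt(u^2 + 4), N = 0.
Assemble K = (LN − M²)/(EG − F²) = -4/(u^2 + 4)^2. At (u, v) = (5, -4*pi/5): K = -4/841.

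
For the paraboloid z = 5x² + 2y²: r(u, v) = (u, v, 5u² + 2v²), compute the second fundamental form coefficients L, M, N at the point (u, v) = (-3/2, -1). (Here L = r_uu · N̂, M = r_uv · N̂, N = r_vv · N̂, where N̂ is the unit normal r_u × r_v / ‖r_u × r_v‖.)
L = 5*sqrt(2)/11;  M = 0;  N = 2*sqrt(2)/11

Compute the unit normal N̂(u, v) = (-10*u/sqrt(100*u^2 + 16*v^2 + 1), -4*v/sqrt(100*u^2 + 16*v^2 + 1), 1/sqrt(100*u^2 + 16*v^2 + 1)), and the second partials r_uu, r_uv, r_vv. Take dot products:
  L(u, v) = r_uu · N̂ = 10/sqrt(100*u^2 + 16*v^2 + 1),
  M(u, v) = r_uv · N̂ = 0,
  N(u, v) = r_vv · N̂ = 4/sqrt(100*u^2 + 16*v^2 + 1).
Evaluating at (u, v) = (-3/2, -1):
  L = 5*sqrt(2)/11, M = 0, N = 2*sqrt(2)/11.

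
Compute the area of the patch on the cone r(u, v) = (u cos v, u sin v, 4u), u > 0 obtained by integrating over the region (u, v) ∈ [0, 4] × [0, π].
Area = 8*sqrt(17)*pi

Area = ∫∫ √(EG − F²) du dv with √(EG − F²) = sqrt(17)*Abs(u). Integrating over [0, 4] × [0, π] gives 8*sqrt(17)*pi.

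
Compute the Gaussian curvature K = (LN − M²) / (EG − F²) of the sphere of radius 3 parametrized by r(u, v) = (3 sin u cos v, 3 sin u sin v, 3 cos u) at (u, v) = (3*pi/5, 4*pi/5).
K = 1/9

Coefficients of the first fundamental form: E = 9, F = 0, G = 9*sin(u)^2.
Coefficients of the second fundamental form: L = -3*sin(u)/Abs(sin(u)), M = 0, N = -3*sin(u)^3/Abs(sin(u)).
Assemble K = (LN − M²)/(EG − F²) = 1/9. At (u, v) = (3*pi/5, 4*pi/5): K = 1/9.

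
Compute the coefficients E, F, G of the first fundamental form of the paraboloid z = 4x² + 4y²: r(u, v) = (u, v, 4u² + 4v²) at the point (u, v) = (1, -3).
E = 65;  F = -192;  G = 577

Partials: r_u = (1, 0, 8*u), r_v = (0, 1, 8*v). As functions of (u, v):
  E = r_u · r_u = 64*u^2 + 1,
  F = r_u · r_v = 64*u*v,
  G = r_v · r_v = 64*v^2 + 1.
Evaluating at (u, v) = (1, -3): E = 65, F = -192, G = 577.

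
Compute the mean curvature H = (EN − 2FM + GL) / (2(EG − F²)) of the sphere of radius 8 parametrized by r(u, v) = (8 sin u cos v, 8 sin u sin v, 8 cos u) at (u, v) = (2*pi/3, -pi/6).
H = -1/8

With E = 64, F = 0, G = 64*sin(u)^2, L = -8*sin(u)/Abs(sin(u)), M = 0, N = -8*sin(u)^3/Abs(sin(u)), assemble
  H = (EN − 2FM + GL) / (2(EG − F²)) = -sin(u)/(8*Abs(sin(u))).
At (u, v) = (2*pi/3, -pi/6): H = -1/8.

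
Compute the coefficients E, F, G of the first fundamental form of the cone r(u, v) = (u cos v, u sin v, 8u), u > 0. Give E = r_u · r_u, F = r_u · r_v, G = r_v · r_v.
E = 65;  F = 0;  G = u^2

Compute partials: r_u = (cos(v), sin(v), 8), r_v = (-u*sin(v), u*cos(v), 0). Then
  E = r_u · r_u = 65,
  F = r_u · r_v = 0,
  G = r_v · r_v = u^2.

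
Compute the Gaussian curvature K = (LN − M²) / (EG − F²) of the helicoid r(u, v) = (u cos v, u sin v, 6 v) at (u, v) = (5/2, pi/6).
K = -576/28561

Coefficients of the first fundamental form: E = 1, F = 0, G = u^2 + 36.
Coefficients of the second fundamental form: L = 0, M = -6/sqrt(u^2 + 36), N = 0.
Assemble K = (LN − M²)/(EG − F²) = -36/(u^2 + 36)^2. At (u, v) = (5/2, pi/6): K = -576/28561.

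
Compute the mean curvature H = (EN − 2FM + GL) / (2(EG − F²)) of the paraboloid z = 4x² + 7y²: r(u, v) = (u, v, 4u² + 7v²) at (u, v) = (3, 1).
H = 4827*sqrt(773)/597529

With E = 64*u^2 + 1, F = 112*u*v, G = 196*v^2 + 1, L = 8/sqrt(64*u^2 + 196*v^2 + 1), M = 0, N = 14/sqrt(64*u^2 + 196*v^2 + 1), assemble
  H = (EN − 2FM + GL) / (2(EG − F²)) = (448*u^2 + 784*v^2 + 11)/(64*u^2 + 196*v^2 + 1)^(3/2).
At (u, v) = (3, 1): H = 4827*sqrt(773)/597529.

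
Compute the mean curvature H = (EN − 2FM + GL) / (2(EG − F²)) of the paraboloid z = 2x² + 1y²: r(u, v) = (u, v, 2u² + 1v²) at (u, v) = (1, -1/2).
H = 7*sqrt(2)/36

With E = 16*u^2 + 1, F = 8*u*v, G = 4*v^2 + 1, L = 4/sqrt(16*u^2 + 4*v^2 + 1), M = 0, N = 2/sqrt(16*u^2 + 4*v^2 + 1), assemble
  H = (EN − 2FM + GL) / (2(EG − F²)) = (16*u^2 + 8*v^2 + 3)/(16*u^2 + 4*v^2 + 1)^(3/2).
At (u, v) = (1, -1/2): H = 7*sqrt(2)/36.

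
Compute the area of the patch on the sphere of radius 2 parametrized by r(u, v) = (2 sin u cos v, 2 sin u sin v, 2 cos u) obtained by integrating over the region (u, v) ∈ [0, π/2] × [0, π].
Area = 4*pi

Area = ∫∫ √(EG − F²) du dv with √(EG − F²) = 4*Abs(sin(u)). Integrating over [0, π/2] × [0, π] gives 4*pi.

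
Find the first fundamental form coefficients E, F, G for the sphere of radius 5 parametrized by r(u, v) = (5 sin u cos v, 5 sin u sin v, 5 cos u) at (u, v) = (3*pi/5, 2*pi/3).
E = 25;  F = 0;  G = 25*sqrt(5)/8 + 125/8

Partials: r_u = (5*cos(u)*cos(v), 5*sin(v)*cos(u), -5*sin(u)), r_v = (-5*sin(u)*sin(v), 5*sin(u)*cos(v), 0). As functions of (u, v):
  E = r_u · r_u = 25,
  F = r_u · r_v = 0,
  G = r_v · r_v = 25*sin(u)^2.
Evaluating at (u, v) = (3*pi/5, 2*pi/3): E = 25, F = 0, G = 25*sqrt(5)/8 + 125/8.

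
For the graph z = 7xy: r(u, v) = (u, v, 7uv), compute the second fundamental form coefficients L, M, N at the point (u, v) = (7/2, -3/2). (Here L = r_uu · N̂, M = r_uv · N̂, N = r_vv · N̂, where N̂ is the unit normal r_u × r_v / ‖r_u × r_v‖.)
L = 0;  M = 7*sqrt(2846)/1423;  N = 0

Compute the unit normal N̂(u, v) = (-7*v/sqrt(49*u^2 + 49*v^2 + 1), -7*u/sqrt(49*u^2 + 49*v^2 + 1), 1/sqrt(49*u^2 + 49*v^2 + 1)), and the second partials r_uu, r_uv, r_vv. Take dot products:
  L(u, v) = r_uu · N̂ = 0,
  M(u, v) = r_uv · N̂ = 7/sqrt(49*u^2 + 49*v^2 + 1),
  N(u, v) = r_vv · N̂ = 0.
Evaluating at (u, v) = (7/2, -3/2):
  L = 0, M = 7*sqrt(2846)/1423, N = 0.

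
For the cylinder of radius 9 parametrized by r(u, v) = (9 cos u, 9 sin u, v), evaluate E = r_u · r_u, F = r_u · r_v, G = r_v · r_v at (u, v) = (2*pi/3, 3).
E = 81;  F = 0;  G = 1

Partials: r_u = (-9*sin(u), 9*cos(u), 0), r_v = (0, 0, 1). As functions of (u, v):
  E = r_u · r_u = 81,
  F = r_u · r_v = 0,
  G = r_v · r_v = 1.
Evaluating at (u, v) = (2*pi/3, 3): E = 81, F = 0, G = 1.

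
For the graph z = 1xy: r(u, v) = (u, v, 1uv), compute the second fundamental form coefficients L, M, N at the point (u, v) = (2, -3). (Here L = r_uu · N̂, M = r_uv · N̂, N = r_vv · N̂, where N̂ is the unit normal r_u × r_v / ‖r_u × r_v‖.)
L = 0;  M = sqrt(14)/14;  N = 0

Compute the unit normal N̂(u, v) = (-v/sqrt(u^2 + v^2 + 1), -u/sqrt(u^2 + v^2 + 1), 1/sqrt(u^2 + v^2 + 1)), and the second partials r_uu, r_uv, r_vv. Take dot products:
  L(u, v) = r_uu · N̂ = 0,
  M(u, v) = r_uv · N̂ = 1/sqrt(u^2 + v^2 + 1),
  N(u, v) = r_vv · N̂ = 0.
Evaluating at (u, v) = (2, -3):
  L = 0, M = sqrt(14)/14, N = 0.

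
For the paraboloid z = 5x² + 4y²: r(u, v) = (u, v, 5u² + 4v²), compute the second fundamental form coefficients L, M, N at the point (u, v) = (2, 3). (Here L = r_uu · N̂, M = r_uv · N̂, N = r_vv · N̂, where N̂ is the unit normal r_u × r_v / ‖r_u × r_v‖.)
L = 10*sqrt(977)/977;  M = 0;  N = 8*sqrt(977)/977

Compute the unit normal N̂(u, v) = (-10*u/sqrt(100*u^2 + 64*v^2 + 1), -8*v/sqrt(100*u^2 + 64*v^2 + 1), 1/sqrt(100*u^2 + 64*v^2 + 1)), and the second partials r_uu, r_uv, r_vv. Take dot products:
  L(u, v) = r_uu · N̂ = 10/sqrt(100*u^2 + 64*v^2 + 1),
  M(u, v) = r_uv · N̂ = 0,
  N(u, v) = r_vv · N̂ = 8/sqrt(100*u^2 + 64*v^2 + 1).
Evaluating at (u, v) = (2, 3):
  L = 10*sqrt(977)/977, M = 0, N = 8*sqrt(977)/977.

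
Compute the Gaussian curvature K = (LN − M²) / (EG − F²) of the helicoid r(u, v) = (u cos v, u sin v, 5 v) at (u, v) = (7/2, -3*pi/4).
K = -400/22201

Coefficients of the first fundamental form: E = 1, F = 0, G = u^2 + 25.
Coefficients of the second fundamental form: L = 0, M = -5/sqrt(u^2 + 25), N = 0.
Assemble K = (LN − M²)/(EG − F²) = -25/(u^2 + 25)^2. At (u, v) = (7/2, -3*pi/4): K = -400/22201.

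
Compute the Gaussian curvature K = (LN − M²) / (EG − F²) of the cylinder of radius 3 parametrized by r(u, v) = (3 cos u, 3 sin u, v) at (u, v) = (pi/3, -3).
K = 0

Coefficients of the first fundamental form: E = 9, F = 0, G = 1.
Coefficients of the second fundamental form: L = -3, M = 0, N = 0.
Assemble K = (LN − M²)/(EG − F²) = 0. At (u, v) = (pi/3, -3): K = 0.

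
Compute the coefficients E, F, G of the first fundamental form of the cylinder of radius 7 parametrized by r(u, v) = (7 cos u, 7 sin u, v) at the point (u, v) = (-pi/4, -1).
E = 49;  F = 0;  G = 1

Partials: r_u = (-7*sin(u), 7*cos(u), 0), r_v = (0, 0, 1). As functions of (u, v):
  E = r_u · r_u = 49,
  F = r_u · r_v = 0,
  G = r_v · r_v = 1.
Evaluating at (u, v) = (-pi/4, -1): E = 49, F = 0, G = 1.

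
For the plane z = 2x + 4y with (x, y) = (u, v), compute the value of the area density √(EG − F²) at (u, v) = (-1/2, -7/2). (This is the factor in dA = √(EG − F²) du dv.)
√(EG − F²)|_{(-1/2, -7/2)} = sqrt(21)

E = 5, F = 8, G = 17, so EG − F² = 21. Taking the positive square root: √(EG − F²) = sqrt(21). At (u, v) = (-1/2, -7/2): sqrt(21).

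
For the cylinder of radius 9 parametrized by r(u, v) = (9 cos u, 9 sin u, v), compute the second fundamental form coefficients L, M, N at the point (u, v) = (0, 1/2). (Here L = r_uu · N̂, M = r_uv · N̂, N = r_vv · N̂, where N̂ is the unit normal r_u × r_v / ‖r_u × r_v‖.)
L = -9;  M = 0;  N = 0

Compute the unit normal N̂(u, v) = (cos(u), sin(u), 0), and the second partials r_uu, r_uv, r_vv. Take dot products:
  L(u, v) = r_uu · N̂ = -9,
  M(u, v) = r_uv · N̂ = 0,
  N(u, v) = r_vv · N̂ = 0.
Evaluating at (u, v) = (0, 1/2):
  L = -9, M = 0, N = 0.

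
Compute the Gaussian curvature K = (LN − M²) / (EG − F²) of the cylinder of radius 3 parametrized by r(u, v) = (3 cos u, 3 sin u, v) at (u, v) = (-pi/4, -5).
K = 0

Coefficients of the first fundamental form: E = 9, F = 0, G = 1.
Coefficients of the second fundamental form: L = -3, M = 0, N = 0.
Assemble K = (LN − M²)/(EG − F²) = 0. At (u, v) = (-pi/4, -5): K = 0.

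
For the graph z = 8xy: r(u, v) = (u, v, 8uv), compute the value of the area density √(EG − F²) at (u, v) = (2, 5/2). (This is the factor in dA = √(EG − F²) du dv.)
√(EG − F²)|_{(2, 5/2)} = 3*sqrt(73)

E = 64*v^2 + 1, F = 64*u*v, G = 64*u^2 + 1, so EG − F² = 64*u^2 + 64*v^2 + 1. Taking the positive square root: √(EG − F²) = sqrt(64*u^2 + 64*v^2 + 1). At (u, v) = (2, 5/2): 3*sqrt(73).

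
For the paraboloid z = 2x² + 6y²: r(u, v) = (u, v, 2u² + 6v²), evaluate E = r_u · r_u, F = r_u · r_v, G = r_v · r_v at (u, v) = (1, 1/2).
E = 17;  F = 24;  G = 37

Partials: r_u = (1, 0, 4*u), r_v = (0, 1, 12*v). As functions of (u, v):
  E = r_u · r_u = 16*u^2 + 1,
  F = r_u · r_v = 48*u*v,
  G = r_v · r_v = 144*v^2 + 1.
Evaluating at (u, v) = (1, 1/2): E = 17, F = 24, G = 37.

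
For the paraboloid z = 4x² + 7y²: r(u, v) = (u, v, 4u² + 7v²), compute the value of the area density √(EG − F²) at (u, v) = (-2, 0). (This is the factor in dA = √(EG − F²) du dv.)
√(EG − F²)|_{(-2, 0)} = sqrt(257)

E = 64*u^2 + 1, F = 112*u*v, G = 196*v^2 + 1, so EG − F² = 64*u^2 + 196*v^2 + 1. Taking the positive square root: √(EG − F²) = sqrt(64*u^2 + 196*v^2 + 1). At (u, v) = (-2, 0): sqrt(257).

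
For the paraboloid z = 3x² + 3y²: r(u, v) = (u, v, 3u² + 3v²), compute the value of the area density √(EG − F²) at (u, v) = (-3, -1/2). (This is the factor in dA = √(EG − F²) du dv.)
√(EG − F²)|_{(-3, -1/2)} = sqrt(334)

E = 36*u^2 + 1, F = 36*u*v, G = 36*v^2 + 1, so EG − F² = 36*u^2 + 36*v^2 + 1. Taking the positive square root: √(EG − F²) = sqrt(36*u^2 + 36*v^2 + 1). At (u, v) = (-3, -1/2): sqrt(334).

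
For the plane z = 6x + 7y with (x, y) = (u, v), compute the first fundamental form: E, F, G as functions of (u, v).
E = 37;  F = 42;  G = 50

Compute partials: r_u = (1, 0, 6), r_v = (0, 1, 7). Then
  E = r_u · r_u = 37,
  F = r_u · r_v = 42,
  G = r_v · r_v = 50.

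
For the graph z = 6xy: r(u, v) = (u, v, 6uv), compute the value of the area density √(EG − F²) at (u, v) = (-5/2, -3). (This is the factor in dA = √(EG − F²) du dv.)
√(EG − F²)|_{(-5/2, -3)} = 5*sqrt(22)

E = 36*v^2 + 1, F = 36*u*v, G = 36*u^2 + 1, so EG − F² = 36*u^2 + 36*v^2 + 1. Taking the positive square root: √(EG − F²) = sqrt(36*u^2 + 36*v^2 + 1). At (u, v) = (-5/2, -3): 5*sqrt(22).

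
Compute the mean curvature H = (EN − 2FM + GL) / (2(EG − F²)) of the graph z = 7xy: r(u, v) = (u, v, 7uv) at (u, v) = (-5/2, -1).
H = -1372*sqrt(57)/81225

With E = 49*v^2 + 1, F = 49*u*v, G = 49*u^2 + 1, L = 0, M = 7/sqrt(49*u^2 + 49*v^2 + 1), N = 0, assemble
  H = (EN − 2FM + GL) / (2(EG − F²)) = -343*u*v/(49*u^2 + 49*v^2 + 1)^(3/2).
At (u, v) = (-5/2, -1): H = -1372*sqrt(57)/81225.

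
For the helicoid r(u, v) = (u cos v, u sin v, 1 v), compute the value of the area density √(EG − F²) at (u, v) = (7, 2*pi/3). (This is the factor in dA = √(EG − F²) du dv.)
√(EG − F²)|_{(7, 2*pi/3)} = 5*sqrt(2)

E = 1, F = 0, G = u^2 + 1, so EG − F² = u^2 + 1. Taking the positive square root: √(EG − F²) = sqrt(u^2 + 1). At (u, v) = (7, 2*pi/3): 5*sqrt(2).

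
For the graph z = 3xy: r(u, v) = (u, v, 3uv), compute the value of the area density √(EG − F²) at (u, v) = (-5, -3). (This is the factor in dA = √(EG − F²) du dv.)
√(EG − F²)|_{(-5, -3)} = sqrt(307)

E = 9*v^2 + 1, F = 9*u*v, G = 9*u^2 + 1, so EG − F² = 9*u^2 + 9*v^2 + 1. Taking the positive square root: √(EG − F²) = sqrt(9*u^2 + 9*v^2 + 1). At (u, v) = (-5, -3): sqrt(307).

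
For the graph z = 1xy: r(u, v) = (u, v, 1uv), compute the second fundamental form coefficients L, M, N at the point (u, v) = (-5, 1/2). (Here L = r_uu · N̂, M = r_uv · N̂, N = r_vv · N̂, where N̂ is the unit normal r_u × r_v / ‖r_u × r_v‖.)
L = 0;  M = 2*sqrt(105)/105;  N = 0

Compute the unit normal N̂(u, v) = (-v/sqrt(u^2 + v^2 + 1), -u/sqrt(u^2 + v^2 + 1), 1/sqrt(u^2 + v^2 + 1)), and the second partials r_uu, r_uv, r_vv. Take dot products:
  L(u, v) = r_uu · N̂ = 0,
  M(u, v) = r_uv · N̂ = 1/sqrt(u^2 + v^2 + 1),
  N(u, v) = r_vv · N̂ = 0.
Evaluating at (u, v) = (-5, 1/2):
  L = 0, M = 2*sqrt(105)/105, N = 0.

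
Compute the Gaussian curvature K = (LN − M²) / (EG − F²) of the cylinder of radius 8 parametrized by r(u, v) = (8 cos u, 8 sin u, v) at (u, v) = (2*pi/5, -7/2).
K = 0

Coefficients of the first fundamental form: E = 64, F = 0, G = 1.
Coefficients of the second fundamental form: L = -8, M = 0, N = 0.
Assemble K = (LN − M²)/(EG − F²) = 0. At (u, v) = (2*pi/5, -7/2): K = 0.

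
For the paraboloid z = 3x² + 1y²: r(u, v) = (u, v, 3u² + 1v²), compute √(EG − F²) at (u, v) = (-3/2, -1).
√(EG − F²)|_{(-3/2, -1)} = sqrt(86)

E = 36*u^2 + 1, F = 12*u*v, G = 4*v^2 + 1; EG − F² = 36*u^2 + 4*v^2 + 1; √(EG − F²) = sqrt(36*u^2 + 4*v^2 + 1). At the given point: sqrt(86).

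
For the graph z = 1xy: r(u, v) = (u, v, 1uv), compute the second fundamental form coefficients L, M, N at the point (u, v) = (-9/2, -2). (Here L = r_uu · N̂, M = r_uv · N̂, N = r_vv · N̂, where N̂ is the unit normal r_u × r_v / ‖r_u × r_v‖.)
L = 0;  M = 2*sqrt(101)/101;  N = 0

Compute the unit normal N̂(u, v) = (-v/sqrt(u^2 + v^2 + 1), -u/sqrt(u^2 + v^2 + 1), 1/sqrt(u^2 + v^2 + 1)), and the second partials r_uu, r_uv, r_vv. Take dot products:
  L(u, v) = r_uu · N̂ = 0,
  M(u, v) = r_uv · N̂ = 1/sqrt(u^2 + v^2 + 1),
  N(u, v) = r_vv · N̂ = 0.
Evaluating at (u, v) = (-9/2, -2):
  L = 0, M = 2*sqrt(101)/101, N = 0.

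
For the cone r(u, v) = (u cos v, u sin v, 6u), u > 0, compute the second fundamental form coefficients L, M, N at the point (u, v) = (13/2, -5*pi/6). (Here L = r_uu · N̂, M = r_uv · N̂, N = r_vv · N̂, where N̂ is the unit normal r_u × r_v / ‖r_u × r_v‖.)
L = 0;  M = 0;  N = 39*sqrt(37)/37

Compute the unit normal N̂(u, v) = (-6*sqrt(37)*u*cos(v)/(37*Abs(u)), -6*sqrt(37)*u*sin(v)/(37*Abs(u)), sqrt(37)*u/(37*Abs(u))), and the second partials r_uu, r_uv, r_vv. Take dot products:
  L(u, v) = r_uu · N̂ = 0,
  M(u, v) = r_uv · N̂ = 0,
  N(u, v) = r_vv · N̂ = 6*sqrt(37)*u^2/(37*Abs(u)).
Evaluating at (u, v) = (13/2, -5*pi/6):
  L = 0, M = 0, N = 39*sqrt(37)/37.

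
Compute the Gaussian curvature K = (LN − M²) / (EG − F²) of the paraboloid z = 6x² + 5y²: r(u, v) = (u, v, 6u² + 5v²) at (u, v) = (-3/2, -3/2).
K = 6/15125

Coefficients of the first fundamental form: E = 144*u^2 + 1, F = 120*u*v, G = 100*v^2 + 1.
Coefficients of the second fundamental form: L = 12/sqrt(144*u^2 + 100*v^2 + 1), M = 0, N = 10/sqrt(144*u^2 + 100*v^2 + 1).
Assemble K = (LN − M²)/(EG − F²) = 120/(20736*u^4 + 28800*u^2*v^2 + 288*u^2 + 10000*v^4 + 200*v^2 + 1). At (u, v) = (-3/2, -3/2): K = 6/15125.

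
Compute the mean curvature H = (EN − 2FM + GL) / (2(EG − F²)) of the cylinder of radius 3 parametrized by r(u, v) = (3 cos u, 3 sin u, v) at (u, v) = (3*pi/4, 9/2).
H = -1/6

With E = 9, F = 0, G = 1, L = -3, M = 0, N = 0, assemble
  H = (EN − 2FM + GL) / (2(EG − F²)) = -1/6.
At (u, v) = (3*pi/4, 9/2): H = -1/6.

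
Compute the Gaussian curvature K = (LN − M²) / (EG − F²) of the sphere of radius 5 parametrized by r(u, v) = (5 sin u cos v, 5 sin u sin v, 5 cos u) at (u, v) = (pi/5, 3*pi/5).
K = 1/25

Coefficients of the first fundamental form: E = 25, F = 0, G = 25*sin(u)^2.
Coefficients of the second fundamental form: L = -5*sin(u)/Abs(sin(u)), M = 0, N = -5*sin(u)^3/Abs(sin(u)).
Assemble K = (LN − M²)/(EG − F²) = 1/25. At (u, v) = (pi/5, 3*pi/5): K = 1/25.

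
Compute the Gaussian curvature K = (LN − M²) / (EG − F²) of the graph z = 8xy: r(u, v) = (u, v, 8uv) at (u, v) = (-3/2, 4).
K = -64/1366561

Coefficients of the first fundamental form: E = 64*v^2 + 1, F = 64*u*v, G = 64*u^2 + 1.
Coefficients of the second fundamental form: L = 0, M = 8/sqrt(64*u^2 + 64*v^2 + 1), N = 0.
Assemble K = (LN − M²)/(EG − F²) = -64/(4096*u^4 + 8192*u^2*v^2 + 128*u^2 + 4096*v^4 + 128*v^2 + 1). At (u, v) = (-3/2, 4): K = -64/1366561.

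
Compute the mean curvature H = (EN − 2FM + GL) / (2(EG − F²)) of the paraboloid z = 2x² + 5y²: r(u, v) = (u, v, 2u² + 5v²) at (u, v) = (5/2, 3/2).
H = 957*sqrt(326)/106276

With E = 16*u^2 + 1, F = 40*u*v, G = 100*v^2 + 1, L = 4/sqrt(16*u^2 + 100*v^2 + 1), M = 0, N = 10/sqrt(16*u^2 + 100*v^2 + 1), assemble
  H = (EN − 2FM + GL) / (2(EG − F²)) = (80*u^2 + 200*v^2 + 7)/(16*u^2 + 100*v^2 + 1)^(3/2).
At (u, v) = (5/2, 3/2): H = 957*sqrt(326)/106276.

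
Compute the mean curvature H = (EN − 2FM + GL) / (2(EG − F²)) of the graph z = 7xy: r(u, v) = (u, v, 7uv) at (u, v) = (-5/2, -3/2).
H = -1029*sqrt(1670)/278890

With E = 49*v^2 + 1, F = 49*u*v, G = 49*u^2 + 1, L = 0, M = 7/sqrt(49*u^2 + 49*v^2 + 1), N = 0, assemble
  H = (EN − 2FM + GL) / (2(EG − F²)) = -343*u*v/(49*u^2 + 49*v^2 + 1)^(3/2).
At (u, v) = (-5/2, -3/2): H = -1029*sqrt(1670)/278890.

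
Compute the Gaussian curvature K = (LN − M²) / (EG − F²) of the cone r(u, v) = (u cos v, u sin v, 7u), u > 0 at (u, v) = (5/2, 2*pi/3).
K = 0

Coefficients of the first fundamental form: E = 50, F = 0, G = u^2.
Coefficients of the second fundamental form: L = 0, M = 0, N = 7*sqrt(2)*u^2/(10*Abs(u)).
Assemble K = (LN − M²)/(EG − F²) = 0. At (u, v) = (5/2, 2*pi/3): K = 0.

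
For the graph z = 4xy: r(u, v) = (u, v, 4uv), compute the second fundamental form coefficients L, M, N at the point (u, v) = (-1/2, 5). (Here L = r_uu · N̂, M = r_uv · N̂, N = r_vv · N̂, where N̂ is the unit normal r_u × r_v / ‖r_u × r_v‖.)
L = 0;  M = 4*sqrt(5)/45;  N = 0

Compute the unit normal N̂(u, v) = (-4*v/sqrt(16*u^2 + 16*v^2 + 1), -4*u/sqrt(16*u^2 + 16*v^2 + 1), 1/sqrt(16*u^2 + 16*v^2 + 1)), and the second partials r_uu, r_uv, r_vv. Take dot products:
  L(u, v) = r_uu · N̂ = 0,
  M(u, v) = r_uv · N̂ = 4/sqrt(16*u^2 + 16*v^2 + 1),
  N(u, v) = r_vv · N̂ = 0.
Evaluating at (u, v) = (-1/2, 5):
  L = 0, M = 4*sqrt(5)/45, N = 0.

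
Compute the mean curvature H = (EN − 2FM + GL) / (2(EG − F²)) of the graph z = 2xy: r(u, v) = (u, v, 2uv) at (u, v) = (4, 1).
H = -32*sqrt(69)/4761

With E = 4*v^2 + 1, F = 4*u*v, G = 4*u^2 + 1, L = 0, M = 2/sqrt(4*u^2 + 4*v^2 + 1), N = 0, assemble
  H = (EN − 2FM + GL) / (2(EG − F²)) = -8*u*v/(4*u^2 + 4*v^2 + 1)^(3/2).
At (u, v) = (4, 1): H = -32*sqrt(69)/4761.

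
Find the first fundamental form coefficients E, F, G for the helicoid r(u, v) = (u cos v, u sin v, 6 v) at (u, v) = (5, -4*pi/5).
E = 1;  F = 0;  G = 61

Partials: r_u = (cos(v), sin(v), 0), r_v = (-u*sin(v), u*cos(v), 6). As functions of (u, v):
  E = r_u · r_u = 1,
  F = r_u · r_v = 0,
  G = r_v · r_v = u^2 + 36.
Evaluating at (u, v) = (5, -4*pi/5): E = 1, F = 0, G = 61.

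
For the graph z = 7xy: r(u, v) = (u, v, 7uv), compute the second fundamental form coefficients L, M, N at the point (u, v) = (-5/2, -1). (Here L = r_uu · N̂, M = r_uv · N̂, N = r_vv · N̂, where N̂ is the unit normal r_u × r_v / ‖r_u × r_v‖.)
L = 0;  M = 14*sqrt(57)/285;  N = 0

Compute the unit normal N̂(u, v) = (-7*v/sqrt(49*u^2 + 49*v^2 + 1), -7*u/sqrt(49*u^2 + 49*v^2 + 1), 1/sqrt(49*u^2 + 49*v^2 + 1)), and the second partials r_uu, r_uv, r_vv. Take dot products:
  L(u, v) = r_uu · N̂ = 0,
  M(u, v) = r_uv · N̂ = 7/sqrt(49*u^2 + 49*v^2 + 1),
  N(u, v) = r_vv · N̂ = 0.
Evaluating at (u, v) = (-5/2, -1):
  L = 0, M = 14*sqrt(57)/285, N = 0.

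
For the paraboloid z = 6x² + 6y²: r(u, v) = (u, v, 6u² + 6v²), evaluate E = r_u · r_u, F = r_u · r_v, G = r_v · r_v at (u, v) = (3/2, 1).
E = 325;  F = 216;  G = 145

Partials: r_u = (1, 0, 12*u), r_v = (0, 1, 12*v). As functions of (u, v):
  E = r_u · r_u = 144*u^2 + 1,
  F = r_u · r_v = 144*u*v,
  G = r_v · r_v = 144*v^2 + 1.
Evaluating at (u, v) = (3/2, 1): E = 325, F = 216, G = 145.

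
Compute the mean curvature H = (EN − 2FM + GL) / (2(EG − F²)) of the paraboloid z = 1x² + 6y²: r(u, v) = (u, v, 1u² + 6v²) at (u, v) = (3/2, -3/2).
H = 385*sqrt(334)/111556

With E = 4*u^2 + 1, F = 24*u*v, G = 144*v^2 + 1, L = 2/sqrt(4*u^2 + 144*v^2 + 1), M = 0, N = 12/sqrt(4*u^2 + 144*v^2 + 1), assemble
  H = (EN − 2FM + GL) / (2(EG − F²)) = (24*u^2 + 144*v^2 + 7)/(4*u^2 + 144*v^2 + 1)^(3/2).
At (u, v) = (3/2, -3/2): H = 385*sqrt(334)/111556.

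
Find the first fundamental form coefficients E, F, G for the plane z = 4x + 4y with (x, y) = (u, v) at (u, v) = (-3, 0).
E = 17;  F = 16;  G = 17

Partials: r_u = (1, 0, 4), r_v = (0, 1, 4). As functions of (u, v):
  E = r_u · r_u = 17,
  F = r_u · r_v = 16,
  G = r_v · r_v = 17.
Evaluating at (u, v) = (-3, 0): E = 17, F = 16, G = 17.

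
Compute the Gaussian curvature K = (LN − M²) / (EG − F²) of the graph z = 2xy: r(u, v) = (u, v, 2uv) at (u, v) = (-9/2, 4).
K = -1/5329

Coefficients of the first fundamental form: E = 4*v^2 + 1, F = 4*u*v, G = 4*u^2 + 1.
Coefficients of the second fundamental form: L = 0, M = 2/sqrt(4*u^2 + 4*v^2 + 1), N = 0.
Assemble K = (LN − M²)/(EG − F²) = -4/(16*u^4 + 32*u^2*v^2 + 8*u^2 + 16*v^4 + 8*v^2 + 1). At (u, v) = (-9/2, 4): K = -1/5329.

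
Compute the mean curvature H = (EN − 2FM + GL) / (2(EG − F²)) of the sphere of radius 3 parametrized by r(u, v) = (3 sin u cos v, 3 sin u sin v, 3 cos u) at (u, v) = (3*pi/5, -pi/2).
H = -1/3

With E = 9, F = 0, G = 9*sin(u)^2, L = -3*sin(u)/Abs(sin(u)), M = 0, N = -3*sin(u)^3/Abs(sin(u)), assemble
  H = (EN − 2FM + GL) / (2(EG − F²)) = -sin(u)/(3*Abs(sin(u))).
At (u, v) = (3*pi/5, -pi/2): H = -1/3.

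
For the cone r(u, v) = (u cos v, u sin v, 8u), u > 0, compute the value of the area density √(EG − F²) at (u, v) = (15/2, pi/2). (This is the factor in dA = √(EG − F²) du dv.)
√(EG − F²)|_{(15/2, pi/2)} = 15*sqrt(65)/2

E = 65, F = 0, G = u^2, so EG − F² = 65*u^2. Taking the positive square root: √(EG − F²) = sqrt(65)*Abs(u). At (u, v) = (15/2, pi/2): 15*sqrt(65)/2.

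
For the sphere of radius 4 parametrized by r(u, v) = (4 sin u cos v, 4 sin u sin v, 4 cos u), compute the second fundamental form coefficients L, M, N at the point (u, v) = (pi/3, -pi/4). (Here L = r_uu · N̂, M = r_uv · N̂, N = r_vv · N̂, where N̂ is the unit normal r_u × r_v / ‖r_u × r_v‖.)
L = -4;  M = 0;  N = -3

Compute the unit normal N̂(u, v) = (sin(u)^2*cos(v)/Abs(sin(u)), sin(u)^2*sin(v)/Abs(sin(u)), sin(2*u)/(2*Abs(sin(u)))), and the second partials r_uu, r_uv, r_vv. Take dot products:
  L(u, v) = r_uu · N̂ = -4*sin(u)/Abs(sin(u)),
  M(u, v) = r_uv · N̂ = 0,
  N(u, v) = r_vv · N̂ = -4*sin(u)^3/Abs(sin(u)).
Evaluating at (u, v) = (pi/3, -pi/4):
  L = -4, M = 0, N = -3.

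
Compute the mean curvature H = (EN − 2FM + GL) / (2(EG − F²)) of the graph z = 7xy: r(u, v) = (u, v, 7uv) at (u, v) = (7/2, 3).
H = -28812*sqrt(4169)/17380561

With E = 49*v^2 + 1, F = 49*u*v, G = 49*u^2 + 1, L = 0, M = 7/sqrt(49*u^2 + 49*v^2 + 1), N = 0, assemble
  H = (EN − 2FM + GL) / (2(EG − F²)) = -343*u*v/(49*u^2 + 49*v^2 + 1)^(3/2).
At (u, v) = (7/2, 3): H = -28812*sqrt(4169)/17380561.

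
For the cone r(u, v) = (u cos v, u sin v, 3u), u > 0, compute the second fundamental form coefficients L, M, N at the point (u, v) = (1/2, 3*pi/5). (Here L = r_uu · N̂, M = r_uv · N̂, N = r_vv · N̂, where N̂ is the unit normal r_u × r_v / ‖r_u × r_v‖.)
L = 0;  M = 0;  N = 3*sqrt(10)/20

Compute the unit normal N̂(u, v) = (-3*sqrt(10)*u*cos(v)/(10*Abs(u)), -3*sqrt(10)*u*sin(v)/(10*Abs(u)), sqrt(10)*u/(10*Abs(u))), and the second partials r_uu, r_uv, r_vv. Take dot products:
  L(u, v) = r_uu · N̂ = 0,
  M(u, v) = r_uv · N̂ = 0,
  N(u, v) = r_vv · N̂ = 3*sqrt(10)*u^2/(10*Abs(u)).
Evaluating at (u, v) = (1/2, 3*pi/5):
  L = 0, M = 0, N = 3*sqrt(10)/20.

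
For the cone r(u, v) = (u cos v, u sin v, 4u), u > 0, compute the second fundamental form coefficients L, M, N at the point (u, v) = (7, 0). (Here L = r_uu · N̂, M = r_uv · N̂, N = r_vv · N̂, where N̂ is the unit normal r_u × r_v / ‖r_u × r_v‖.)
L = 0;  M = 0;  N = 28*sqrt(17)/17

Compute the unit normal N̂(u, v) = (-4*sqrt(17)*u*cos(v)/(17*Abs(u)), -4*sqrt(17)*u*sin(v)/(17*Abs(u)), sqrt(17)*u/(17*Abs(u))), and the second partials r_uu, r_uv, r_vv. Take dot products:
  L(u, v) = r_uu · N̂ = 0,
  M(u, v) = r_uv · N̂ = 0,
  N(u, v) = r_vv · N̂ = 4*sqrt(17)*u^2/(17*Abs(u)).
Evaluating at (u, v) = (7, 0):
  L = 0, M = 0, N = 28*sqrt(17)/17.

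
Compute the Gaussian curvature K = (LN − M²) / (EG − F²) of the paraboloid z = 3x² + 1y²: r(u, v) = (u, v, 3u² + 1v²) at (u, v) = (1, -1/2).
K = 3/361

Coefficients of the first fundamental form: E = 36*u^2 + 1, F = 12*u*v, G = 4*v^2 + 1.
Coefficients of the second fundamental form: L = 6/sqrt(36*u^2 + 4*v^2 + 1), M = 0, N = 2/sqrt(36*u^2 + 4*v^2 + 1).
Assemble K = (LN − M²)/(EG − F²) = 12/(1296*u^4 + 288*u^2*v^2 + 72*u^2 + 16*v^4 + 8*v^2 + 1). At (u, v) = (1, -1/2): K = 3/361.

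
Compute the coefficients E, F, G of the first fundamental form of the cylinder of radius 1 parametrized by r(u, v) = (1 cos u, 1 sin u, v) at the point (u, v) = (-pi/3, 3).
E = 1;  F = 0;  G = 1

Partials: r_u = (-sin(u), cos(u), 0), r_v = (0, 0, 1). As functions of (u, v):
  E = r_u · r_u = 1,
  F = r_u · r_v = 0,
  G = r_v · r_v = 1.
Evaluating at (u, v) = (-pi/3, 3): E = 1, F = 0, G = 1.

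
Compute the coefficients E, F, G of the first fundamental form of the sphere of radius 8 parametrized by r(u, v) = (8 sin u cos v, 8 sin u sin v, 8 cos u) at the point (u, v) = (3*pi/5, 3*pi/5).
E = 64;  F = 0;  G = 8*sqrt(5) + 40

Partials: r_u = (8*cos(u)*cos(v), 8*sin(v)*cos(u), -8*sin(u)), r_v = (-8*sin(u)*sin(v), 8*sin(u)*cos(v), 0). As functions of (u, v):
  E = r_u · r_u = 64,
  F = r_u · r_v = 0,
  G = r_v · r_v = 64*sin(u)^2.
Evaluating at (u, v) = (3*pi/5, 3*pi/5): E = 64, F = 0, G = 8*sqrt(5) + 40.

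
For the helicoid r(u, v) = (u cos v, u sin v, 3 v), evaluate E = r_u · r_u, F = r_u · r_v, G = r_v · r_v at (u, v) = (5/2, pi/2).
E = 1;  F = 0;  G = 61/4

Partials: r_u = (cos(v), sin(v), 0), r_v = (-u*sin(v), u*cos(v), 3). As functions of (u, v):
  E = r_u · r_u = 1,
  F = r_u · r_v = 0,
  G = r_v · r_v = u^2 + 9.
Evaluating at (u, v) = (5/2, pi/2): E = 1, F = 0, G = 61/4.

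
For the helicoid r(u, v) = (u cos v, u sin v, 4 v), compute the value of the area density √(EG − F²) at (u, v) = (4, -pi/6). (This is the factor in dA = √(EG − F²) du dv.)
√(EG − F²)|_{(4, -pi/6)} = 4*sqrt(2)

E = 1, F = 0, G = u^2 + 16, so EG − F² = u^2 + 16. Taking the positive square root: √(EG − F²) = sqrt(u^2 + 16). At (u, v) = (4, -pi/6): 4*sqrt(2).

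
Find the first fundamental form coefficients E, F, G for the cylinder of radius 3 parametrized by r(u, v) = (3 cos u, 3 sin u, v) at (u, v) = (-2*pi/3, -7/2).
E = 9;  F = 0;  G = 1

Partials: r_u = (-3*sin(u), 3*cos(u), 0), r_v = (0, 0, 1). As functions of (u, v):
  E = r_u · r_u = 9,
  F = r_u · r_v = 0,
  G = r_v · r_v = 1.
Evaluating at (u, v) = (-2*pi/3, -7/2): E = 9, F = 0, G = 1.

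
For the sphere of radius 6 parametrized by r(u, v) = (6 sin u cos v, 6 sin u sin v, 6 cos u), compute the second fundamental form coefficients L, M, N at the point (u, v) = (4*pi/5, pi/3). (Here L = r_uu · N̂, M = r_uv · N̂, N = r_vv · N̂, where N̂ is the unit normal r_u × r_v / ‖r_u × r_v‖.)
L = -6;  M = 0;  N = -15/4 + 3*sqrt(5)/4

Compute the unit normal N̂(u, v) = (sin(u)^2*cos(v)/Abs(sin(u)), sin(u)^2*sin(v)/Abs(sin(u)), sin(2*u)/(2*Abs(sin(u)))), and the second partials r_uu, r_uv, r_vv. Take dot products:
  L(u, v) = r_uu · N̂ = -6*sin(u)/Abs(sin(u)),
  M(u, v) = r_uv · N̂ = 0,
  N(u, v) = r_vv · N̂ = -6*sin(u)^3/Abs(sin(u)).
Evaluating at (u, v) = (4*pi/5, pi/3):
  L = -6, M = 0, N = -15/4 + 3*sqrt(5)/4.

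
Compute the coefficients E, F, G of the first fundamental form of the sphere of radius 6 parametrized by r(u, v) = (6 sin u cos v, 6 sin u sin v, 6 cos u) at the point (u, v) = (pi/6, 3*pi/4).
E = 36;  F = 0;  G = 9

Partials: r_u = (6*cos(u)*cos(v), 6*sin(v)*cos(u), -6*sin(u)), r_v = (-6*sin(u)*sin(v), 6*sin(u)*cos(v), 0). As functions of (u, v):
  E = r_u · r_u = 36,
  F = r_u · r_v = 0,
  G = r_v · r_v = 36*sin(u)^2.
Evaluating at (u, v) = (pi/6, 3*pi/4): E = 36, F = 0, G = 9.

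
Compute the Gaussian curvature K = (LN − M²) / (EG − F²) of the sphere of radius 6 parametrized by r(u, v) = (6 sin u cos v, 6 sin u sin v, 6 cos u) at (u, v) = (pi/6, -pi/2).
K = 1/36

Coefficients of the first fundamental form: E = 36, F = 0, G = 36*sin(u)^2.
Coefficients of the second fundamental form: L = -6*sin(u)/Abs(sin(u)), M = 0, N = -6*sin(u)^3/Abs(sin(u)).
Assemble K = (LN − M²)/(EG − F²) = 1/36. At (u, v) = (pi/6, -pi/2): K = 1/36.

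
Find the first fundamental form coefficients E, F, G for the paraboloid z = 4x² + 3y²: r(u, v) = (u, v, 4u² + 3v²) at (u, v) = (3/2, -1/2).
E = 145;  F = -36;  G = 10

Partials: r_u = (1, 0, 8*u), r_v = (0, 1, 6*v). As functions of (u, v):
  E = r_u · r_u = 64*u^2 + 1,
  F = r_u · r_v = 48*u*v,
  G = r_v · r_v = 36*v^2 + 1.
Evaluating at (u, v) = (3/2, -1/2): E = 145, F = -36, G = 10.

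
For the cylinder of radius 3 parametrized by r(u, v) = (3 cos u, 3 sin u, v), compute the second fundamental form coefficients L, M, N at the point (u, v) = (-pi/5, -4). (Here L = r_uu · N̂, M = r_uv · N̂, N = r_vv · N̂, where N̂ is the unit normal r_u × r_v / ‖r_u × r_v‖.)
L = -3;  M = 0;  N = 0

Compute the unit normal N̂(u, v) = (cos(u), sin(u), 0), and the second partials r_uu, r_uv, r_vv. Take dot products:
  L(u, v) = r_uu · N̂ = -3,
  M(u, v) = r_uv · N̂ = 0,
  N(u, v) = r_vv · N̂ = 0.
Evaluating at (u, v) = (-pi/5, -4):
  L = -3, M = 0, N = 0.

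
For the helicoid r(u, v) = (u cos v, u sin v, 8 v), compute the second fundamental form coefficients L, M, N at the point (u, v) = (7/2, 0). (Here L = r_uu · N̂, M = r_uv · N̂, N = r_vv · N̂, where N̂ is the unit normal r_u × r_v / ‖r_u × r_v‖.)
L = 0;  M = -16*sqrt(305)/305;  N = 0

Compute the unit normal N̂(u, v) = (8*sin(v)/sqrt(u^2 + 64), -8*cos(v)/sqrt(u^2 + 64), u/sqrt(u^2 + 64)), and the second partials r_uu, r_uv, r_vv. Take dot products:
  L(u, v) = r_uu · N̂ = 0,
  M(u, v) = r_uv · N̂ = -8/sqrt(u^2 + 64),
  N(u, v) = r_vv · N̂ = 0.
Evaluating at (u, v) = (7/2, 0):
  L = 0, M = -16*sqrt(305)/305, N = 0.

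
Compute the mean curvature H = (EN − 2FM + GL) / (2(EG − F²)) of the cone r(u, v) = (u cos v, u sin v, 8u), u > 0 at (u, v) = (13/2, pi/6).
H = 8*sqrt(65)/845

With E = 65, F = 0, G = u^2, L = 0, M = 0, N = 8*sqrt(65)*u^2/(65*Abs(u)), assemble
  H = (EN − 2FM + GL) / (2(EG − F²)) = 4*sqrt(65)/(65*Abs(u)).
At (u, v) = (13/2, pi/6): H = 8*sqrt(65)/845.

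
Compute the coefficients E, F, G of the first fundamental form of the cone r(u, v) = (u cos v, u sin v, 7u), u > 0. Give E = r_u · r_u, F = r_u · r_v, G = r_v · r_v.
E = 50;  F = 0;  G = u^2

Compute partials: r_u = (cos(v), sin(v), 7), r_v = (-u*sin(v), u*cos(v), 0). Then
  E = r_u · r_u = 50,
  F = r_u · r_v = 0,
  G = r_v · r_v = u^2.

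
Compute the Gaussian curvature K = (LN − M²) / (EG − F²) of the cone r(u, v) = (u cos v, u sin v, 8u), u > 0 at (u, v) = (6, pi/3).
K = 0

Coefficients of the first fundamental form: E = 65, F = 0, G = u^2.
Coefficients of the second fundamental form: L = 0, M = 0, N = 8*sqrt(65)*u^2/(65*Abs(u)).
Assemble K = (LN − M²)/(EG − F²) = 0. At (u, v) = (6, pi/3): K = 0.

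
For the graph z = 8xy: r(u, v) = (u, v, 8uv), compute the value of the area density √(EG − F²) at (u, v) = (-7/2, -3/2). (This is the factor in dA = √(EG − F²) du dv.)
√(EG − F²)|_{(-7/2, -3/2)} = sqrt(929)

E = 64*v^2 + 1, F = 64*u*v, G = 64*u^2 + 1, so EG − F² = 64*u^2 + 64*v^2 + 1. Taking the positive square root: √(EG − F²) = sqrt(64*u^2 + 64*v^2 + 1). At (u, v) = (-7/2, -3/2): sqrt(929).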